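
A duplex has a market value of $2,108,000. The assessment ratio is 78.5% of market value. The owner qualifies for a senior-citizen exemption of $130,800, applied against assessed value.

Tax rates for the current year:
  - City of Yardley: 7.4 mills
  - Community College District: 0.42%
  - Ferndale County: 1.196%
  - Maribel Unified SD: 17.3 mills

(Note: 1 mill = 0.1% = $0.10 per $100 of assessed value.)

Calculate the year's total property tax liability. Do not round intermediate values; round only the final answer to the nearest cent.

$62,269.82

Assessed value = $2,108,000 × 0.785 = $1,654,780
Taxable value = $1,654,780 − $130,800 = $1,523,980
City of Yardley: $1,523,980 × 0.0074 = $11,277.452
Community College District: $1,523,980 × 0.0042 = $6,400.716
Ferndale County: $1,523,980 × 0.01196 = $18,226.8008
Maribel Unified SD: $1,523,980 × 0.0173 = $26,364.854
Total = $62,269.8228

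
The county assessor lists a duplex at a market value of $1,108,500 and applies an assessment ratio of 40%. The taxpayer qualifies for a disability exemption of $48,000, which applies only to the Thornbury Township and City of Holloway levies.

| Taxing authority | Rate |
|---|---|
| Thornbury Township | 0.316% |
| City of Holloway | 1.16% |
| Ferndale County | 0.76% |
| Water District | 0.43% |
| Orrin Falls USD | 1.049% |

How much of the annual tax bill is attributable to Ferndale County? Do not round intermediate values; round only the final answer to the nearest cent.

Assessed value = $1,108,500 × 0.4 = $443,400
Ferndale County taxable value = $443,400 (exemption does not apply)
Ferndale County levy = $443,400 × 0.0076 = $3,369.84

$3,369.84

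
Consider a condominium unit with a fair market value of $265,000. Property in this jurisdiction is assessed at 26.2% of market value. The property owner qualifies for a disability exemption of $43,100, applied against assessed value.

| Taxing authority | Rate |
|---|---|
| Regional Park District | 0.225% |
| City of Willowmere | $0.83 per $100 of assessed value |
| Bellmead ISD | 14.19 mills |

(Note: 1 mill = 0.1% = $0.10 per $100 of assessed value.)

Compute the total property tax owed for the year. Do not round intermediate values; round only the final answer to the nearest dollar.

Assessed value = $265,000 × 0.262 = $69,430
Taxable value = $69,430 − $43,100 = $26,330
Regional Park District: $26,330 × 0.00225 = $59.2425
City of Willowmere: $26,330 × 0.0083 = $218.539
Bellmead ISD: $26,330 × 0.01419 = $373.6227
Total = $651.4042

$651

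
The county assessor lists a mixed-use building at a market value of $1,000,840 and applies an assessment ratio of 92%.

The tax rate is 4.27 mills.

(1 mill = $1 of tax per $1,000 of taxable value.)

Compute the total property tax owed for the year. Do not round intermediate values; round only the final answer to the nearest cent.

Assessed value = $1,000,840 × 0.92 = $920,772.8
Tax = $920,772.8 × 0.00427 = $3,931.699856

$3,931.70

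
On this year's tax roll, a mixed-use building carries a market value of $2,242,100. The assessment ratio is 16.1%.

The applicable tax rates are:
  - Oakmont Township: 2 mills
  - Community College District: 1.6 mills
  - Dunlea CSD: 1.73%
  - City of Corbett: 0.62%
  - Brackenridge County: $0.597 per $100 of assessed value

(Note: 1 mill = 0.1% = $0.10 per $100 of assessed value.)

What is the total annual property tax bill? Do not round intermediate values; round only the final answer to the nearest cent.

$11,937.55

Assessed value = $2,242,100 × 0.161 = $360,978.1
Oakmont Township: $360,978.1 × 0.002 = $721.9562
Community College District: $360,978.1 × 0.0016 = $577.56496
Dunlea CSD: $360,978.1 × 0.0173 = $6,244.92113
City of Corbett: $360,978.1 × 0.0062 = $2,238.06422
Brackenridge County: $360,978.1 × 0.00597 = $2,155.039257
Total = $11,937.545767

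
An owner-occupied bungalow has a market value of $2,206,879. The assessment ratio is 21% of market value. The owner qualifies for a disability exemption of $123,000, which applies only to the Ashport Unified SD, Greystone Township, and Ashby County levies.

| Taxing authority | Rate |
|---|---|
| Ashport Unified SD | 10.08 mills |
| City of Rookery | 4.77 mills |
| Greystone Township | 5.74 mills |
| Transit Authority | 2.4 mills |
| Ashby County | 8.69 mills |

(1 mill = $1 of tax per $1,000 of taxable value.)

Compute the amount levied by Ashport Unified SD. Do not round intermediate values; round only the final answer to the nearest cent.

$3,431.68

Assessed value = $2,206,879 × 0.21 = $463,444.59
Ashport Unified SD taxable value = $463,444.59 − $123,000 = $340,444.59
Ashport Unified SD levy = $340,444.59 × 0.01008 = $3,431.6814672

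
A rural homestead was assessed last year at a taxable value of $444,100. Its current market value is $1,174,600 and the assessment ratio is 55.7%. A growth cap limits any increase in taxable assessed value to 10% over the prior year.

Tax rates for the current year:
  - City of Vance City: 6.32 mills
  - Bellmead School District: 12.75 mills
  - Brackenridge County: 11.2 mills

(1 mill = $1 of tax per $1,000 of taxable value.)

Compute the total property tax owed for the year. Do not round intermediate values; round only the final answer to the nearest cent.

$14,787.20

Uncapped assessed value = $1,174,600 × 0.557 = $654,252.2
Cap limit = $444,100 × 1.1 = $488,510
Taxable assessed value = min($654,252.2, $488,510) = $488,510 (cap binds)
City of Vance City: $488,510 × 0.00632 = $3,087.3832
Bellmead School District: $488,510 × 0.01275 = $6,228.5025
Brackenridge County: $488,510 × 0.0112 = $5,471.312
Total = $14,787.1977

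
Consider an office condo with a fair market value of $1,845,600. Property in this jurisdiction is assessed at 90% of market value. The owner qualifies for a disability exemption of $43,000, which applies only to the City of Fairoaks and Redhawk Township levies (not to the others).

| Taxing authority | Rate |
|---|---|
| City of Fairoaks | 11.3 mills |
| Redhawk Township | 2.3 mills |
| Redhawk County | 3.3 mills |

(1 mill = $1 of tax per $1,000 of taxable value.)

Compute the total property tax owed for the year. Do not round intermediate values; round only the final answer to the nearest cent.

$27,486.78

Assessed value = $1,845,600 × 0.9 = $1,661,040
City of Fairoaks: ($1,661,040 − $43,000) × 0.0113 = $1,618,040 × 0.0113 = $18,283.852
Redhawk Township: ($1,661,040 − $43,000) × 0.0023 = $1,618,040 × 0.0023 = $3,721.492
Redhawk County: $1,661,040 × 0.0033 = $5,481.432
Total = $27,486.776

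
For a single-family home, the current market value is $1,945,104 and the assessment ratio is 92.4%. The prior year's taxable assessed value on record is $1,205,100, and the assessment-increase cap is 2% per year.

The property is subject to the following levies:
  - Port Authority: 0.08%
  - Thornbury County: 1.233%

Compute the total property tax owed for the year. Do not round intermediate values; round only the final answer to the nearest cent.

Uncapped assessed value = $1,945,104 × 0.924 = $1,797,276.096
Cap limit = $1,205,100 × 1.02 = $1,229,202
Taxable assessed value = min($1,797,276.096, $1,229,202) = $1,229,202 (cap binds)
Port Authority: $1,229,202 × 0.0008 = $983.3616
Thornbury County: $1,229,202 × 0.01233 = $15,156.06066
Total = $16,139.42226

$16,139.42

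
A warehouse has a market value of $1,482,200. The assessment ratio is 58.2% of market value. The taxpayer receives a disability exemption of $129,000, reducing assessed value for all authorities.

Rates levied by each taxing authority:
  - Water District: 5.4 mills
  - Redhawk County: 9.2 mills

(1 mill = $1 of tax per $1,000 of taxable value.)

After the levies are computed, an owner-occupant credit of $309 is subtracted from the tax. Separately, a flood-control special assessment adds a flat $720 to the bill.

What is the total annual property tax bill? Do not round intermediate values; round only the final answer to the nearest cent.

Assessed value = $1,482,200 × 0.582 = $862,640.4
Taxable value = $862,640.4 − $129,000 = $733,640.4
Water District: $733,640.4 × 0.0054 = $3,961.65816
Redhawk County: $733,640.4 × 0.0092 = $6,749.49168
Levies subtotal = $10,711.14984
After credit = $10,711.14984 − $309 = $10,402.14984
Total = $10,402.14984 + $720 = $11,122.14984

$11,122.15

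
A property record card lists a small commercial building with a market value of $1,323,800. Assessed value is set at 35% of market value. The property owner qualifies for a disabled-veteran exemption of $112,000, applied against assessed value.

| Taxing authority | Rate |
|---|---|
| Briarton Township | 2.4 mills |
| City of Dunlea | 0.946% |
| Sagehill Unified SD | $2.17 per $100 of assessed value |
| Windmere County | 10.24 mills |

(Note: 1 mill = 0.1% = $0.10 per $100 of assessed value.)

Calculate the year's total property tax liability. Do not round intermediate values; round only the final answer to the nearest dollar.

Assessed value = $1,323,800 × 0.35 = $463,330
Taxable value = $463,330 − $112,000 = $351,330
Briarton Township: $351,330 × 0.0024 = $843.192
City of Dunlea: $351,330 × 0.00946 = $3,323.5818
Sagehill Unified SD: $351,330 × 0.0217 = $7,623.861
Windmere County: $351,330 × 0.01024 = $3,597.6192
Total = $15,388.254

$15,388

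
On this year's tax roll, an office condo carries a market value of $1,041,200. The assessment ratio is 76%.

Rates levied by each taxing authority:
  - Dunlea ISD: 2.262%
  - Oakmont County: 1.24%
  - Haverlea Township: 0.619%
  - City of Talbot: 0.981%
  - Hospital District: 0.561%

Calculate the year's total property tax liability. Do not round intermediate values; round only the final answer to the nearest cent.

Assessed value = $1,041,200 × 0.76 = $791,312
Dunlea ISD: $791,312 × 0.02262 = $17,899.47744
Oakmont County: $791,312 × 0.0124 = $9,812.2688
Haverlea Township: $791,312 × 0.00619 = $4,898.22128
City of Talbot: $791,312 × 0.00981 = $7,762.77072
Hospital District: $791,312 × 0.00561 = $4,439.26032
Total = $17,899.47744 + $9,812.2688 + $4,898.22128 + $7,762.77072 + $4,439.26032 = $44,811.99856

$44,812.00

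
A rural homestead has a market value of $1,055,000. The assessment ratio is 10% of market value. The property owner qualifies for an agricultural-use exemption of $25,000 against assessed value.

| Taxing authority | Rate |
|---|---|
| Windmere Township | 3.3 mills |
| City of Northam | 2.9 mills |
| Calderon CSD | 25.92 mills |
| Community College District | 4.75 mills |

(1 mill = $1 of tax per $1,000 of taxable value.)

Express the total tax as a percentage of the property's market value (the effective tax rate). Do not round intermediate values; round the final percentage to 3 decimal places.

Assessed value = $1,055,000 × 0.1 = $105,500
Taxable value = $105,500 − $25,000 = $80,500
Windmere Township: $80,500 × 0.0033 = $265.65
City of Northam: $80,500 × 0.0029 = $233.45
Calderon CSD: $80,500 × 0.02592 = $2,086.56
Community College District: $80,500 × 0.00475 = $382.375
Total tax = $2,968.035
Effective rate = $2,968.035 ÷ $1,055,000 = 0.281% of market value

0.281%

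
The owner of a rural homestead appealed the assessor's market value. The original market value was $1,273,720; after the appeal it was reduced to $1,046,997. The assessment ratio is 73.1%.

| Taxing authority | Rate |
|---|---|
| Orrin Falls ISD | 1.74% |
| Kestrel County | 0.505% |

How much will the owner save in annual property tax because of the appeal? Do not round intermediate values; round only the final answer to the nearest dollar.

$3,721

Old assessed value = $1,273,720 × 0.731 = $931,089.32
New assessed value = $1,046,997 × 0.731 = $765,354.807
Combined rate = 0.0174 + 0.00505 = 0.02245
Old tax = $931,089.32 × 0.02245 = $20,902.955234
New tax = $765,354.807 × 0.02245 = $17,182.21541715
Reduction = $20,902.955234 − $17,182.21541715 = $3,720.73981685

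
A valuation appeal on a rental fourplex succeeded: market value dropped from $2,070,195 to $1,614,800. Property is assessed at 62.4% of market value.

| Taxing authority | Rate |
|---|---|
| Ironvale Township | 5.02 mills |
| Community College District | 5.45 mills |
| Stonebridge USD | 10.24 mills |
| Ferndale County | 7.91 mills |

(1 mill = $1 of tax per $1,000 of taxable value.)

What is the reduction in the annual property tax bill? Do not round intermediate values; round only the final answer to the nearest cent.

Old assessed value = $2,070,195 × 0.624 = $1,291,801.68
New assessed value = $1,614,800 × 0.624 = $1,007,635.2
Combined rate = 0.00502 + 0.00545 + 0.01024 + 0.00791 = 0.02862
Old tax = $1,291,801.68 × 0.02862 = $36,971.3640816
New tax = $1,007,635.2 × 0.02862 = $28,838.519424
Reduction = $36,971.3640816 − $28,838.519424 = $8,132.8446576

$8,132.84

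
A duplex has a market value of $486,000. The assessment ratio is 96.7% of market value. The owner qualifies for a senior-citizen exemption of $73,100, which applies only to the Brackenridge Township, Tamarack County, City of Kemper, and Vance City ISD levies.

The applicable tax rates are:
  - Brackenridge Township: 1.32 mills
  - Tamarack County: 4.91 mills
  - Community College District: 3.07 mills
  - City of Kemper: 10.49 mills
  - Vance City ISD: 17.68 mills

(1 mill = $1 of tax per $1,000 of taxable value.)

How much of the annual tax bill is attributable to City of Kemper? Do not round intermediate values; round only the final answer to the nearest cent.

Assessed value = $486,000 × 0.967 = $469,962
City of Kemper taxable value = $469,962 − $73,100 = $396,862
City of Kemper levy = $396,862 × 0.01049 = $4,163.08238

$4,163.08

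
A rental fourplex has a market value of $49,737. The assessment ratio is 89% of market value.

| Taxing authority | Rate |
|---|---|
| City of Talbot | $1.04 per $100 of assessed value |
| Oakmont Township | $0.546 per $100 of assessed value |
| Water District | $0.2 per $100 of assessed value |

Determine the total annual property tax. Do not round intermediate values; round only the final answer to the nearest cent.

$790.59

Assessed value = $49,737 × 0.89 = $44,265.93
City of Talbot: $44,265.93 × 0.0104 = $460.365672
Oakmont Township: $44,265.93 × 0.00546 = $241.6919778
Water District: $44,265.93 × 0.002 = $88.53186
Total = $460.365672 + $241.6919778 + $88.53186 = $790.5895098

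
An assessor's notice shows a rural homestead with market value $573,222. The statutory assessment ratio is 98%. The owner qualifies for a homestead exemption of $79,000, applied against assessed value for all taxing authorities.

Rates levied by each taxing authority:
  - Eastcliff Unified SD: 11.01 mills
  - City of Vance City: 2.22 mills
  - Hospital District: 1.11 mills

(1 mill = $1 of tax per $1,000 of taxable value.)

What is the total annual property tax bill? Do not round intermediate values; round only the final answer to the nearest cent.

$6,922.74

Assessed value = $573,222 × 0.98 = $561,757.56
Taxable value = $561,757.56 − $79,000 = $482,757.56
Eastcliff Unified SD: $482,757.56 × 0.01101 = $5,315.1607356
City of Vance City: $482,757.56 × 0.00222 = $1,071.7217832
Hospital District: $482,757.56 × 0.00111 = $535.8608916
Total = $5,315.1607356 + $1,071.7217832 + $535.8608916 = $6,922.7434104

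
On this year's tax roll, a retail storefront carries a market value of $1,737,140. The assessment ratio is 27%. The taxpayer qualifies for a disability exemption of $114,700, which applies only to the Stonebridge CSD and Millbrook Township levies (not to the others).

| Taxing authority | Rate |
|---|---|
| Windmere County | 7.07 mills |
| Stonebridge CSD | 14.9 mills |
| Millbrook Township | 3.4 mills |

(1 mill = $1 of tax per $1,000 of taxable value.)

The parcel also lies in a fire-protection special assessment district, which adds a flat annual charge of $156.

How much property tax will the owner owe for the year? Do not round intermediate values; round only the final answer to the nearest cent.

$9,956.23

Assessed value = $1,737,140 × 0.27 = $469,027.8
Windmere County: $469,027.8 × 0.00707 = $3,316.026546
Stonebridge CSD: ($469,027.8 − $114,700) × 0.0149 = $354,327.8 × 0.0149 = $5,279.48422
Millbrook Township: ($469,027.8 − $114,700) × 0.0034 = $354,327.8 × 0.0034 = $1,204.71452
Levies subtotal = $9,800.225286
Total = $9,800.225286 + $156 = $9,956.225286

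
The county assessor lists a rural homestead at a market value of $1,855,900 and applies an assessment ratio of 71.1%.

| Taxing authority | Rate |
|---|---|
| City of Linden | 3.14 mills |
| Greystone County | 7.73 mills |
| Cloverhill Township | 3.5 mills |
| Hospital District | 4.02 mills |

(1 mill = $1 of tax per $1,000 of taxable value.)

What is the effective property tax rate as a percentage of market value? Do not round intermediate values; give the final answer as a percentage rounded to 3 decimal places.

Assessed value = $1,855,900 × 0.711 = $1,319,544.9
City of Linden: $1,319,544.9 × 0.00314 = $4,143.370986
Greystone County: $1,319,544.9 × 0.00773 = $10,200.082077
Cloverhill Township: $1,319,544.9 × 0.0035 = $4,618.40715
Hospital District: $1,319,544.9 × 0.00402 = $5,304.570498
Total tax = $24,266.430711
Effective rate = $24,266.430711 ÷ $1,855,900 = 1.308% of market value

1.308%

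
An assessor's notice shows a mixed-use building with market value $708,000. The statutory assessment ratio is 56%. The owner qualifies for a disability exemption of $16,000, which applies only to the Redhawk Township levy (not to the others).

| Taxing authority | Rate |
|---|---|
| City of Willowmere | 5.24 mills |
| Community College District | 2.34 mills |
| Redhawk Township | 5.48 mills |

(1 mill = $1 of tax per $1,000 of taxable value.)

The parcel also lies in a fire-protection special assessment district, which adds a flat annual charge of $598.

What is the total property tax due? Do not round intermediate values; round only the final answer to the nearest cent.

Assessed value = $708,000 × 0.56 = $396,480
City of Willowmere: $396,480 × 0.00524 = $2,077.5552
Community College District: $396,480 × 0.00234 = $927.7632
Redhawk Township: ($396,480 − $16,000) × 0.00548 = $380,480 × 0.00548 = $2,085.0304
Levies subtotal = $5,090.3488
Total = $5,090.3488 + $598 = $5,688.3488

$5,688.35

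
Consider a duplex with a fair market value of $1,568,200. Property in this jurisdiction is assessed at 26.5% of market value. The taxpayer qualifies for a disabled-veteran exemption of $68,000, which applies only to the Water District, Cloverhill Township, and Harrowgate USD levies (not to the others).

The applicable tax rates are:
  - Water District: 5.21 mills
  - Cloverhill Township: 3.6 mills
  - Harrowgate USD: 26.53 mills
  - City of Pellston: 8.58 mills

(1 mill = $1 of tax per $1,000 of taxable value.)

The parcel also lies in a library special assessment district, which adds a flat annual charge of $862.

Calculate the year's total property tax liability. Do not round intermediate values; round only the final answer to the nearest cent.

Assessed value = $1,568,200 × 0.265 = $415,573
Water District: ($415,573 − $68,000) × 0.00521 = $347,573 × 0.00521 = $1,810.85533
Cloverhill Township: ($415,573 − $68,000) × 0.0036 = $347,573 × 0.0036 = $1,251.2628
Harrowgate USD: ($415,573 − $68,000) × 0.02653 = $347,573 × 0.02653 = $9,221.11169
City of Pellston: $415,573 × 0.00858 = $3,565.61634
Levies subtotal = $15,848.84616
Total = $15,848.84616 + $862 = $16,710.84616

$16,710.85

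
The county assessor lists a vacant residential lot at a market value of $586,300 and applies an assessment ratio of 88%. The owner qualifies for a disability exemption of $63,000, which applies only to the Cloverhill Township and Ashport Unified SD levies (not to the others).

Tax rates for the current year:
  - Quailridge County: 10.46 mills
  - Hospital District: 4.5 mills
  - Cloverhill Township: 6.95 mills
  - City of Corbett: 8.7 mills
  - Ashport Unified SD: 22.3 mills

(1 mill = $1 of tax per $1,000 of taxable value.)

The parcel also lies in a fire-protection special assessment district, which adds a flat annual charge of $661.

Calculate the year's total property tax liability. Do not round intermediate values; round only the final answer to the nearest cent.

Assessed value = $586,300 × 0.88 = $515,944
Quailridge County: $515,944 × 0.01046 = $5,396.77424
Hospital District: $515,944 × 0.0045 = $2,321.748
Cloverhill Township: ($515,944 − $63,000) × 0.00695 = $452,944 × 0.00695 = $3,147.9608
City of Corbett: $515,944 × 0.0087 = $4,488.7128
Ashport Unified SD: ($515,944 − $63,000) × 0.0223 = $452,944 × 0.0223 = $10,100.6512
Levies subtotal = $25,455.84704
Total = $25,455.84704 + $661 = $26,116.84704

$26,116.85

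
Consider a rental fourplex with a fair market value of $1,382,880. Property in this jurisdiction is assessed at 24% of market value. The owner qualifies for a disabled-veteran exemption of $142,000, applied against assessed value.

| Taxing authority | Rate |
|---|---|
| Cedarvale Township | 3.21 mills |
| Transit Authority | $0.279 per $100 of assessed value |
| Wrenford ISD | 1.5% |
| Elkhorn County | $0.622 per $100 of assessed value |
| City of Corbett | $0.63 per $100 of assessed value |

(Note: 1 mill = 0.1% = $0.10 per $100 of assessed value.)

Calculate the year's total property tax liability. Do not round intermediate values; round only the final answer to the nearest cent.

$6,365.15

Assessed value = $1,382,880 × 0.24 = $331,891.2
Taxable value = $331,891.2 − $142,000 = $189,891.2
Cedarvale Township: $189,891.2 × 0.00321 = $609.550752
Transit Authority: $189,891.2 × 0.00279 = $529.796448
Wrenford ISD: $189,891.2 × 0.015 = $2,848.368
Elkhorn County: $189,891.2 × 0.00622 = $1,181.123264
City of Corbett: $189,891.2 × 0.0063 = $1,196.31456
Total = $6,365.153024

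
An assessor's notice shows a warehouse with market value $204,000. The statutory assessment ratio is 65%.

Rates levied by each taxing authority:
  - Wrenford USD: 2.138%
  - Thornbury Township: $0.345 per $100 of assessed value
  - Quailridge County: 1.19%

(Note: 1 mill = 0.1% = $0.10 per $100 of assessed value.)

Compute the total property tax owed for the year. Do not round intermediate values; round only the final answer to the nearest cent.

$4,870.40

Assessed value = $204,000 × 0.65 = $132,600
Wrenford USD: $132,600 × 0.02138 = $2,834.988
Thornbury Township: $132,600 × 0.00345 = $457.47
Quailridge County: $132,600 × 0.0119 = $1,577.94
Total = $4,870.398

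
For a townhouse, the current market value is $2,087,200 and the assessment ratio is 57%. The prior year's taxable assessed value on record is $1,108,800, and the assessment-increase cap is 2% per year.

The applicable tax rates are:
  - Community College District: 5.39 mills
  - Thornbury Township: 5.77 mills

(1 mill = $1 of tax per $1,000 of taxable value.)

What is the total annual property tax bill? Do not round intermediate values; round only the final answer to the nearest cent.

$12,621.69

Uncapped assessed value = $2,087,200 × 0.57 = $1,189,704
Cap limit = $1,108,800 × 1.02 = $1,130,976
Taxable assessed value = min($1,189,704, $1,130,976) = $1,130,976 (cap binds)
Community College District: $1,130,976 × 0.00539 = $6,095.96064
Thornbury Township: $1,130,976 × 0.00577 = $6,525.73152
Total = $12,621.69216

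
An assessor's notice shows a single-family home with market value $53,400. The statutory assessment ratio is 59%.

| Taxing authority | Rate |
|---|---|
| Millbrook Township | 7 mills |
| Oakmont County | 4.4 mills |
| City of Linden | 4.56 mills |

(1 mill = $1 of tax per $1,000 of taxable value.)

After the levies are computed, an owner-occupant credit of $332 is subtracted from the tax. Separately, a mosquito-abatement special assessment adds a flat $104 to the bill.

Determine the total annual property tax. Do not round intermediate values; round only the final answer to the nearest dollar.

Assessed value = $53,400 × 0.59 = $31,506
Millbrook Township: $31,506 × 0.007 = $220.542
Oakmont County: $31,506 × 0.0044 = $138.6264
City of Linden: $31,506 × 0.00456 = $143.66736
Levies subtotal = $502.83576
After credit = $502.83576 − $332 = $170.83576
Total = $170.83576 + $104 = $274.83576

$275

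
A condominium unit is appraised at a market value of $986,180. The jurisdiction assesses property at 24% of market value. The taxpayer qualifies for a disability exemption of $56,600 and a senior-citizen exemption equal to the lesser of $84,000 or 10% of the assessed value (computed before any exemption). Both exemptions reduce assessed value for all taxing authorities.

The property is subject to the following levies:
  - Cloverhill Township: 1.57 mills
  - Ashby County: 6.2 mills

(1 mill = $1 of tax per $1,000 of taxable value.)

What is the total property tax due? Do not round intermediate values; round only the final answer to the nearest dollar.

$1,215

Assessed value = $986,180 × 0.24 = $236,683.2
Senior-citizen exemption = min($84,000, 10% × $236,683.2) = min($84,000, $23,668.32) = $23,668.32 (percentage binds)
Taxable value = $236,683.2 − $56,600 − $23,668.32 = $156,414.88
Cloverhill Township: $156,414.88 × 0.00157 = $245.5713616
Ashby County: $156,414.88 × 0.0062 = $969.772256
Total = $1,215.3436176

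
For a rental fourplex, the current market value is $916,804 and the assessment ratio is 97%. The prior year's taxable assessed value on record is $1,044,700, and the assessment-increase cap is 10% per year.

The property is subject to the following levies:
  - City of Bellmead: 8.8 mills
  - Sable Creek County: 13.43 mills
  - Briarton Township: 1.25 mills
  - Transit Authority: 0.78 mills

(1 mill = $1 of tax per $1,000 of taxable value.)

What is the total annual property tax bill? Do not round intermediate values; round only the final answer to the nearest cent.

$21,574.42

Uncapped assessed value = $916,804 × 0.97 = $889,299.88
Cap limit = $1,044,700 × 1.1 = $1,149,170
Taxable assessed value = min($889,299.88, $1,149,170) = $889,299.88 (cap does not bind)
City of Bellmead: $889,299.88 × 0.0088 = $7,825.838944
Sable Creek County: $889,299.88 × 0.01343 = $11,943.2973884
Briarton Township: $889,299.88 × 0.00125 = $1,111.62485
Transit Authority: $889,299.88 × 0.00078 = $693.6539064
Total = $21,574.4150888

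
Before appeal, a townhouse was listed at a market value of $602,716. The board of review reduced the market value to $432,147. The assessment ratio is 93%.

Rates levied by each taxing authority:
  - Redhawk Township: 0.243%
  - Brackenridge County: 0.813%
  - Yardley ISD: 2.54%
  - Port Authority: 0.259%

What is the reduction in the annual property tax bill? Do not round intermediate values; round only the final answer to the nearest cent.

Old assessed value = $602,716 × 0.93 = $560,525.88
New assessed value = $432,147 × 0.93 = $401,896.71
Combined rate = 0.00243 + 0.00813 + 0.0254 + 0.00259 = 0.03855
Old tax = $560,525.88 × 0.03855 = $21,608.272674
New tax = $401,896.71 × 0.03855 = $15,493.1181705
Reduction = $21,608.272674 − $15,493.1181705 = $6,115.1545035

$6,115.15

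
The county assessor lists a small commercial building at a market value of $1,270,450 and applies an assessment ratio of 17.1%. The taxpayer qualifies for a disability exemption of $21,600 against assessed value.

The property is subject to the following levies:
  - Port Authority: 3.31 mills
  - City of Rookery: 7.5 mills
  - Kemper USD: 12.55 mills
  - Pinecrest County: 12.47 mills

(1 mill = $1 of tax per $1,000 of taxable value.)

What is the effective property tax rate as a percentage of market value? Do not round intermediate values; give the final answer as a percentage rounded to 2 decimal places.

0.55%

Assessed value = $1,270,450 × 0.171 = $217,246.95
Taxable value = $217,246.95 − $21,600 = $195,646.95
Port Authority: $195,646.95 × 0.00331 = $647.5914045
City of Rookery: $195,646.95 × 0.0075 = $1,467.352125
Kemper USD: $195,646.95 × 0.01255 = $2,455.3692225
Pinecrest County: $195,646.95 × 0.01247 = $2,439.7174665
Total tax = $7,010.0302185
Effective rate = $7,010.0302185 ÷ $1,270,450 = 0.55% of market value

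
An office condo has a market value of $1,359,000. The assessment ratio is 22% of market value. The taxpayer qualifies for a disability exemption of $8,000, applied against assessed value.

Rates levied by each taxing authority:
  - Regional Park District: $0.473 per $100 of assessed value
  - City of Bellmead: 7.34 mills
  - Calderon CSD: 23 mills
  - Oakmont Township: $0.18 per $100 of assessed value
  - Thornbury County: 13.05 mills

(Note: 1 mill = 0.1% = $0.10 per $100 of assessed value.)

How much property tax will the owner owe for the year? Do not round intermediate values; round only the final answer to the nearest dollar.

Assessed value = $1,359,000 × 0.22 = $298,980
Taxable value = $298,980 − $8,000 = $290,980
Regional Park District: $290,980 × 0.00473 = $1,376.3354
City of Bellmead: $290,980 × 0.00734 = $2,135.7932
Calderon CSD: $290,980 × 0.023 = $6,692.54
Oakmont Township: $290,980 × 0.0018 = $523.764
Thornbury County: $290,980 × 0.01305 = $3,797.289
Total = $14,525.7216

$14,526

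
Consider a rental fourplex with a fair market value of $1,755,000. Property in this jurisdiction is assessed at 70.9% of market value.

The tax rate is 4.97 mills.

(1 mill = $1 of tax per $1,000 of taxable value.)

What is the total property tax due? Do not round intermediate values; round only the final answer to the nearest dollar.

Assessed value = $1,755,000 × 0.709 = $1,244,295
Tax = $1,244,295 × 0.00497 = $6,184.14615

$6,184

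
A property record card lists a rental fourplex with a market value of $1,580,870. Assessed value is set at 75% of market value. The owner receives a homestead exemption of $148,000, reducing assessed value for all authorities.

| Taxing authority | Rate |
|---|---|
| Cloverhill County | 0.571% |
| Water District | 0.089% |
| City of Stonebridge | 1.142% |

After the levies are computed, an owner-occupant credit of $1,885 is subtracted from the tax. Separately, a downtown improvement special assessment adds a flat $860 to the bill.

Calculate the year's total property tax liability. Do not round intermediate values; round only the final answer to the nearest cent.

Assessed value = $1,580,870 × 0.75 = $1,185,652.5
Taxable value = $1,185,652.5 − $148,000 = $1,037,652.5
Cloverhill County: $1,037,652.5 × 0.00571 = $5,924.995775
Water District: $1,037,652.5 × 0.00089 = $923.510725
City of Stonebridge: $1,037,652.5 × 0.01142 = $11,849.99155
Levies subtotal = $18,698.49805
After credit = $18,698.49805 − $1,885 = $16,813.49805
Total = $16,813.49805 + $860 = $17,673.49805

$17,673.50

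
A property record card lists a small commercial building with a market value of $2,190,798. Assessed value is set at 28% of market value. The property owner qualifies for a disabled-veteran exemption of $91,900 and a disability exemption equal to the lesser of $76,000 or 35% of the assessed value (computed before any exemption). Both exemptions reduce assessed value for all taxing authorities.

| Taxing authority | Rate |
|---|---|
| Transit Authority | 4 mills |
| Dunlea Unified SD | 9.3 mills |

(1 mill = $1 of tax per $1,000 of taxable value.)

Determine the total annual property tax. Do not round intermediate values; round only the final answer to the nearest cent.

Assessed value = $2,190,798 × 0.28 = $613,423.44
Disability exemption = min($76,000, 35% × $613,423.44) = min($76,000, $214,698.204) = $76,000 (dollar cap binds)
Taxable value = $613,423.44 − $91,900 − $76,000 = $445,523.44
Transit Authority: $445,523.44 × 0.004 = $1,782.09376
Dunlea Unified SD: $445,523.44 × 0.0093 = $4,143.367992
Total = $5,925.461752

$5,925.46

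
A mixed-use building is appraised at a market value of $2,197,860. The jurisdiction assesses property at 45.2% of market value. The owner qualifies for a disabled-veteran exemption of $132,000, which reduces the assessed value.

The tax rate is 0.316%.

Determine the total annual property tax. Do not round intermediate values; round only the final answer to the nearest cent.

Assessed value = $2,197,860 × 0.452 = $993,432.72
Taxable value = $993,432.72 − $132,000 = $861,432.72
Tax = $861,432.72 × 0.00316 = $2,722.1273952

$2,722.13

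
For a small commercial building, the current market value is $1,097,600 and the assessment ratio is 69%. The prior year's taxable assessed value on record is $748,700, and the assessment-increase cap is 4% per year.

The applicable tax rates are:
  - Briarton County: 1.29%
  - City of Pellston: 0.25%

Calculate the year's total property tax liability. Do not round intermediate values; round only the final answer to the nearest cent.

Uncapped assessed value = $1,097,600 × 0.69 = $757,344
Cap limit = $748,700 × 1.04 = $778,648
Taxable assessed value = min($757,344, $778,648) = $757,344 (cap does not bind)
Briarton County: $757,344 × 0.0129 = $9,769.7376
City of Pellston: $757,344 × 0.0025 = $1,893.36
Total = $11,663.0976

$11,663.10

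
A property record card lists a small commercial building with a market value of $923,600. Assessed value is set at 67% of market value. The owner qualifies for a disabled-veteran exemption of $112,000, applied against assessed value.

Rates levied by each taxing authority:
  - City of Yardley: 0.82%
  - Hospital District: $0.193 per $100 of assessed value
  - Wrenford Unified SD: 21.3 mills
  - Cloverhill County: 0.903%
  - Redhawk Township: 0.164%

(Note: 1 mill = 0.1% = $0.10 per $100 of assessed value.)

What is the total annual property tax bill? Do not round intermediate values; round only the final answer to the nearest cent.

$21,336.79

Assessed value = $923,600 × 0.67 = $618,812
Taxable value = $618,812 − $112,000 = $506,812
City of Yardley: $506,812 × 0.0082 = $4,155.8584
Hospital District: $506,812 × 0.00193 = $978.14716
Wrenford Unified SD: $506,812 × 0.0213 = $10,795.0956
Cloverhill County: $506,812 × 0.00903 = $4,576.51236
Redhawk Township: $506,812 × 0.00164 = $831.17168
Total = $21,336.7852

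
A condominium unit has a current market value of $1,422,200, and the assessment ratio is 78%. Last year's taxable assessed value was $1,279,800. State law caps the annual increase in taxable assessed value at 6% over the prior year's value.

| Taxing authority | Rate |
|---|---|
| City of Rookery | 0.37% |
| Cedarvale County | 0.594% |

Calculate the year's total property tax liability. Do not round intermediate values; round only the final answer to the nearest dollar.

Uncapped assessed value = $1,422,200 × 0.78 = $1,109,316
Cap limit = $1,279,800 × 1.06 = $1,356,588
Taxable assessed value = min($1,109,316, $1,356,588) = $1,109,316 (cap does not bind)
City of Rookery: $1,109,316 × 0.0037 = $4,104.4692
Cedarvale County: $1,109,316 × 0.00594 = $6,589.33704
Total = $10,693.80624

$10,694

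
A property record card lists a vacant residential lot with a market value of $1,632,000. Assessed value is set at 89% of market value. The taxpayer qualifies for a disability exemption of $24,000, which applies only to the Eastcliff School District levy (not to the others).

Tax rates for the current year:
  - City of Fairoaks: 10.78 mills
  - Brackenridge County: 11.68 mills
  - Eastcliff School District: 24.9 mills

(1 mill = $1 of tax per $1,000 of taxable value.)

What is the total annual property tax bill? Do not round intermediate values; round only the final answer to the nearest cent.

$68,191.85

Assessed value = $1,632,000 × 0.89 = $1,452,480
City of Fairoaks: $1,452,480 × 0.01078 = $15,657.7344
Brackenridge County: $1,452,480 × 0.01168 = $16,964.9664
Eastcliff School District: ($1,452,480 − $24,000) × 0.0249 = $1,428,480 × 0.0249 = $35,569.152
Total = $68,191.8528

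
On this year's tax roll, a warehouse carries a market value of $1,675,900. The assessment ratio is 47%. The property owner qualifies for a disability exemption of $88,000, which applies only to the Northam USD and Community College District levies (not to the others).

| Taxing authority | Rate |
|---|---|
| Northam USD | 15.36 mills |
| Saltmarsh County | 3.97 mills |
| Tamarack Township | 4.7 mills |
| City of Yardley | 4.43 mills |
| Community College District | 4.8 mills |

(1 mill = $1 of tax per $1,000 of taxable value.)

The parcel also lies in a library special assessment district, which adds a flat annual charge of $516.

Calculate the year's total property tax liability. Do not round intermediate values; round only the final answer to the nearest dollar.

$24,940

Assessed value = $1,675,900 × 0.47 = $787,673
Northam USD: ($787,673 − $88,000) × 0.01536 = $699,673 × 0.01536 = $10,746.97728
Saltmarsh County: $787,673 × 0.00397 = $3,127.06181
Tamarack Township: $787,673 × 0.0047 = $3,702.0631
City of Yardley: $787,673 × 0.00443 = $3,489.39139
Community College District: ($787,673 − $88,000) × 0.0048 = $699,673 × 0.0048 = $3,358.4304
Levies subtotal = $24,423.92398
Total = $24,423.92398 + $516 = $24,939.92398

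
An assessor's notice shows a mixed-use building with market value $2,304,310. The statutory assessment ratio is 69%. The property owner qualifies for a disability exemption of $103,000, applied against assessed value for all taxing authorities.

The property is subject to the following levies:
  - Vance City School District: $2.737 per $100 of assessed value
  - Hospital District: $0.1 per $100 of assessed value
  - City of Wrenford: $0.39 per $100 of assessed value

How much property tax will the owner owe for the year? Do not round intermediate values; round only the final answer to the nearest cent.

$47,984.65

Assessed value = $2,304,310 × 0.69 = $1,589,973.9
Taxable value = $1,589,973.9 − $103,000 = $1,486,973.9
Vance City School District: $1,486,973.9 × 0.02737 = $40,698.475643
Hospital District: $1,486,973.9 × 0.001 = $1,486.9739
City of Wrenford: $1,486,973.9 × 0.0039 = $5,799.19821
Total = $40,698.475643 + $1,486.9739 + $5,799.19821 = $47,984.647753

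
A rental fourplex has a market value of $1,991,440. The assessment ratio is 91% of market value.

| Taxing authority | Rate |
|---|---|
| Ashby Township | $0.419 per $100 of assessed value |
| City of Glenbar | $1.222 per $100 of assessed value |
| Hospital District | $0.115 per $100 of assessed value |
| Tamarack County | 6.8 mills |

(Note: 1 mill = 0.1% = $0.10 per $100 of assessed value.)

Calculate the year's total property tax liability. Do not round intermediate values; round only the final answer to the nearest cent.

Assessed value = $1,991,440 × 0.91 = $1,812,210.4
Ashby Township: $1,812,210.4 × 0.00419 = $7,593.161576
City of Glenbar: $1,812,210.4 × 0.01222 = $22,145.211088
Hospital District: $1,812,210.4 × 0.00115 = $2,084.04196
Tamarack County: $1,812,210.4 × 0.0068 = $12,323.03072
Total = $44,145.445344

$44,145.45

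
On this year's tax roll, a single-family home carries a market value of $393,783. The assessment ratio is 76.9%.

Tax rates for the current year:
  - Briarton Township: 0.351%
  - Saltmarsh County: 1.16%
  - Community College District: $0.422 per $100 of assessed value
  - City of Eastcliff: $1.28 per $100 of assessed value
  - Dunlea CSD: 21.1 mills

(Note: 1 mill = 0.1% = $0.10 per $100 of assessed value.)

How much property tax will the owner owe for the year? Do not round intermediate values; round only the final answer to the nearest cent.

$16,119.06

Assessed value = $393,783 × 0.769 = $302,819.127
Briarton Township: $302,819.127 × 0.00351 = $1,062.89513577
Saltmarsh County: $302,819.127 × 0.0116 = $3,512.7018732
Community College District: $302,819.127 × 0.00422 = $1,277.89671594
City of Eastcliff: $302,819.127 × 0.0128 = $3,876.0848256
Dunlea CSD: $302,819.127 × 0.0211 = $6,389.4835797
Total = $16,119.06213021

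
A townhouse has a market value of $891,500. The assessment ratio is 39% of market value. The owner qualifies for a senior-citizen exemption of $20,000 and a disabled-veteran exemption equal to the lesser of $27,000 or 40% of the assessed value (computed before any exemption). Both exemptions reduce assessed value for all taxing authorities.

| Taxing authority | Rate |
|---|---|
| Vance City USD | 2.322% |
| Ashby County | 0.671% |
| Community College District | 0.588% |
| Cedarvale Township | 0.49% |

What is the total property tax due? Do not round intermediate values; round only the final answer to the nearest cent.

Assessed value = $891,500 × 0.39 = $347,685
Disabled-veteran exemption = min($27,000, 40% × $347,685) = min($27,000, $139,074) = $27,000 (dollar cap binds)
Taxable value = $347,685 − $20,000 − $27,000 = $300,685
Vance City USD: $300,685 × 0.02322 = $6,981.9057
Ashby County: $300,685 × 0.00671 = $2,017.59635
Community College District: $300,685 × 0.00588 = $1,768.0278
Cedarvale Township: $300,685 × 0.0049 = $1,473.3565
Total = $12,240.88635

$12,240.89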